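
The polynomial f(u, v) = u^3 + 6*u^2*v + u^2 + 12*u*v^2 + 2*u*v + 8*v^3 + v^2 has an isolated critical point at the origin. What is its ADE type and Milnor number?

The Hessian of f at 0 is [[2, 2], [2, 2]] with rank 1, so corank 1. A Groebner basis of the Jacobian ideal J(f) in C{u,v} is {v^2, u + v}; counting standard monomials gives mu = 2. Corank 1: A-series; mu = 2 gives A_2.

Type A2, Milnor number mu = 2.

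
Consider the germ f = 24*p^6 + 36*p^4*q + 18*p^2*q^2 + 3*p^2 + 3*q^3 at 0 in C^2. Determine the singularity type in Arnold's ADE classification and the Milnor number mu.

Type A2, Milnor number mu = 2.

The Hessian of f at 0 has rank 1. Corank 1: A-series; mu = 2 gives A_2.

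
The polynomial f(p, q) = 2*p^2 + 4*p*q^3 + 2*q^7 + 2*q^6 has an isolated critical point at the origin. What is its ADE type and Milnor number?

The Hessian of f at 0 is [[4, 0], [0, 0]] with rank 1, so corank 1. A Groebner basis of the Jacobian ideal J(f) in C{p,q} is {p + q^3, p^2}; counting standard monomials gives mu = 6. Corank 1: A-series; mu = 6 gives A_6.

Type A6, Milnor number mu = 6.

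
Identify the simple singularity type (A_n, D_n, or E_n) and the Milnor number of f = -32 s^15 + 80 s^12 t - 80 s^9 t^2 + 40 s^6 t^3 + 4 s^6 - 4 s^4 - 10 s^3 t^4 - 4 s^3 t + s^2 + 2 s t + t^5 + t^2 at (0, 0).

Type A_{4}, Milnor number mu = 4.

The Hessian of f at 0 is [[2, 2], [2, 2]] with rank 1, so corank 1. A Groebner basis of the Jacobian ideal J(f) in C{s,t} is {s/2 + t^3 + t/2, s^2 - t^2, s*t + t^2}; counting standard monomials gives mu = 4. Corank 1: A-series; mu = 4 gives A_4.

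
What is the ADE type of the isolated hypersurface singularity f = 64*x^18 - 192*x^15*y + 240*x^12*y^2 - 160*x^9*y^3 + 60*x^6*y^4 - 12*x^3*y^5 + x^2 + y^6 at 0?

The Hessian of f at 0 is [[2, 0], [0, 0]] with rank 1, so corank 1. A Groebner basis of the Jacobian ideal J(f) in C{x,y} is {y^5, x}; counting standard monomials gives mu = 5. Corank 1: A-series; mu = 5 gives A_5.

A_5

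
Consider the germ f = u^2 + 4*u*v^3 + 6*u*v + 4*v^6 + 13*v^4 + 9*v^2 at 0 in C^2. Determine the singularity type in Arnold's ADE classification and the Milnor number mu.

Type A_{3}, Milnor number mu = 3.

The Hessian of f at 0 has rank 1. Corank 1: A-series; mu = 3 gives A_3.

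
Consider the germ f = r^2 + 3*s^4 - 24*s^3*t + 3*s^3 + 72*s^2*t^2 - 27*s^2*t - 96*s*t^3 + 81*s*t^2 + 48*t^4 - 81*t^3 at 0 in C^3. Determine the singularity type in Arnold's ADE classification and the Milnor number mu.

Type E6, Milnor number mu = 6.

The Hessian of f at 0 has rank 1. Corank 2; j^3 = 3*(s - 3*t)^3 is a perfect cube, so E-series; the 4-jet and mu = 6 give E_6.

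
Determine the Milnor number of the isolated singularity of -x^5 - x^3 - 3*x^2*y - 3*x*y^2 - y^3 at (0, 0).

The Hessian of f at 0 is [[0, 0], [0, 0]] with rank 0, so corank 2. A Groebner basis of the Jacobian ideal J(f) in C{x,y} is {y^5, x*y^3 + 3*y^4/4, x^2 + 2*x*y + y^2}; counting standard monomials gives mu = 8. Corank 2; j^3 = -(x + y)^3 is a perfect cube, so E-series; the 5-jet and mu = 8 give E_8.

8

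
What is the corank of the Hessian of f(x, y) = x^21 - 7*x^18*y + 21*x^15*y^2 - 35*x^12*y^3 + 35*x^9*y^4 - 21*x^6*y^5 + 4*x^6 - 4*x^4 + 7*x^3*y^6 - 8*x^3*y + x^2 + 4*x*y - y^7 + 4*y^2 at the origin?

Hessian at 0 has rank 1.

1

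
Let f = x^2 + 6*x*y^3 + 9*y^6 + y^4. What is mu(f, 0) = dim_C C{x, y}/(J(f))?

3

The Hessian of f at 0 is [[2, 0], [0, 0]] with rank 1, so corank 1. A Groebner basis of the Jacobian ideal J(f) in C{x,y} is {y^3, x}; counting standard monomials gives mu = 3. Corank 1: A-series; mu = 3 gives A_3.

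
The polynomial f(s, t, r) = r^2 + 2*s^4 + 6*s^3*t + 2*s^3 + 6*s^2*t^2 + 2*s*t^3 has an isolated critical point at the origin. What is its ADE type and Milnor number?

The Hessian of f at 0 is [[0, 0, 0], [0, 0, 0], [0, 0, 2]] with rank 1, so corank 2. A Groebner basis of the Jacobian ideal J(f) in C{s,t,r} is {3*s^2 + t^4 + t^3, s^3, s^2*t - s^2 - t^3/3, 2*s^2 + s*t^2 + 2*t^3/3, r}; counting standard monomials gives mu = 7. Corank 2; j^3 = 2*s^3 is a perfect cube, so E-series; the 4-jet and mu = 7 give E_7.

Type E_7, Milnor number mu = 7.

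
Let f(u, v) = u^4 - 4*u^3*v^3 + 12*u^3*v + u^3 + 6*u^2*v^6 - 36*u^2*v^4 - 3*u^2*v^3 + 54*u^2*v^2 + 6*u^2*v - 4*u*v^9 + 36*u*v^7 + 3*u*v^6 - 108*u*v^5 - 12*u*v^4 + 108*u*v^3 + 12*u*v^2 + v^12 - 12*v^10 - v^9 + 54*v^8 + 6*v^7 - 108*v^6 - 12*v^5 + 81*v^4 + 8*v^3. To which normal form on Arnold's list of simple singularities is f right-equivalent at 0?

E6

The Hessian of f at 0 is [[0, 0], [0, 0]] with rank 0, so corank 2. A Groebner basis of the Jacobian ideal J(f) in C{u,v} is {v^4, u*v^2 + 7*v^3/3, u^2 + 4*u*v + 4*v^2}; counting standard monomials gives mu = 6. Corank 2; j^3 = (u + 2*v)^3 is a perfect cube, so E-series; the 4-jet and mu = 6 give E_6.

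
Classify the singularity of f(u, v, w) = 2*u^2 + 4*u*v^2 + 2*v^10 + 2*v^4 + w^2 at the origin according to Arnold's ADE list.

A_9

The Hessian of f at 0 is [[4, 0, 0], [0, 0, 0], [0, 0, 2]] with rank 2, so corank 1. A Groebner basis of the Jacobian ideal J(f) in C{u,v,w} is {u^5, u^4*v, u + v^2, w}; counting standard monomials gives mu = 9. Corank 1: A-series; mu = 9 gives A_9.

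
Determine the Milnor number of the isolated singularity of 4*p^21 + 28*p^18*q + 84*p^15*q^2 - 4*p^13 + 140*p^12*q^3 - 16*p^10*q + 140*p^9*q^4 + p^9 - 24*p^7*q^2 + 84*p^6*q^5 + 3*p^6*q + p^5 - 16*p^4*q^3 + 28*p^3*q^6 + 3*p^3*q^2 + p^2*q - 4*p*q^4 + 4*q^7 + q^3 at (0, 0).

4

The Hessian of f at 0 is [[0, 0], [0, 0]] with rank 0, so corank 2. A Groebner basis of the Jacobian ideal J(f) in C{p,q} is {q^3, p^2 + 3*q^2, p*q}; counting standard monomials gives mu = 4. Corank 2; j^3 = q*(p^2 + q^2) splits into three distinct lines over C (the quadratic factor has nonzero discriminant), so D_4.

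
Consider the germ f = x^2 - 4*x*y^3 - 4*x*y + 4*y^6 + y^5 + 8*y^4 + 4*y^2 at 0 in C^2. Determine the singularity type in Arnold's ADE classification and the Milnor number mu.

Type A4, Milnor number mu = 4.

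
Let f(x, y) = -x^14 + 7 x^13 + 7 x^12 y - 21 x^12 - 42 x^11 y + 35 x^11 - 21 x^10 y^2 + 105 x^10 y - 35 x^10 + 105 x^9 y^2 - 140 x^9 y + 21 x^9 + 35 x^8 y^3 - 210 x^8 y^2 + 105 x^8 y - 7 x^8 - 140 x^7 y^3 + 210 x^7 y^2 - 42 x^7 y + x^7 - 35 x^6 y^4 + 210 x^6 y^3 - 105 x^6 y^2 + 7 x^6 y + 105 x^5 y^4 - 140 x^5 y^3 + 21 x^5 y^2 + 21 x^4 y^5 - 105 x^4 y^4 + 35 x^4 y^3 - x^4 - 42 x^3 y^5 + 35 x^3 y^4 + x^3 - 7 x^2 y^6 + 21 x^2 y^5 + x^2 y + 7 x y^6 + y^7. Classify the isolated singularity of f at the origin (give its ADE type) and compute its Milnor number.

Type D8, Milnor number mu = 8.

The Hessian of f at 0 has rank 0. Corank 2; j^3 = x^2*(x + y) has shape L^2 M (L != M), so D-series; mu = 8 gives D_8.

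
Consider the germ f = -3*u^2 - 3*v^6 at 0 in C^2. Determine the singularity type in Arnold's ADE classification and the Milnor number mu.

Type A_{5}, Milnor number mu = 5.

The Hessian of f at 0 is [[-6, 0], [0, 0]] with rank 1, so corank 1. A Groebner basis of the Jacobian ideal J(f) in C{u,v} is {v^5, u}; counting standard monomials gives mu = 5. Corank 1: A-series; mu = 5 gives A_5.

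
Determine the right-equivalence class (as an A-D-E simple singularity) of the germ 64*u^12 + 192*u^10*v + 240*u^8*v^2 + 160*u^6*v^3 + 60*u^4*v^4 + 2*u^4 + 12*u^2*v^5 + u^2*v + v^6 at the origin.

D_{7}

The Hessian of f at 0 is [[0, 0], [0, 0]] with rank 0, so corank 2. A Groebner basis of the Jacobian ideal J(f) in C{u,v} is {u^2/6 + v^5, u^3, u*v}; counting standard monomials gives mu = 7. Corank 2; j^3 = u^2*v has shape L^2 M (L != M), so D-series; mu = 7 gives D_7.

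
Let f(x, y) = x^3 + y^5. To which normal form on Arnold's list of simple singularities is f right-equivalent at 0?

E_8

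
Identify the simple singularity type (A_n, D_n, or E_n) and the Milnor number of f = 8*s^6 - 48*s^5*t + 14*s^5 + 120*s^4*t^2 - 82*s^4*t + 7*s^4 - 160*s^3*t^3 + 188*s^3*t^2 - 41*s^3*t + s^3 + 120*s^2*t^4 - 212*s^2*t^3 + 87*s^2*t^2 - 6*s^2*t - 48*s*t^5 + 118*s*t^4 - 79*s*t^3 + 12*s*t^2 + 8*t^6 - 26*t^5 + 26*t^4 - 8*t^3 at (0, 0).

Type E_7, Milnor number mu = 7.

The Hessian of f at 0 has rank 0. Corank 2; j^3 = (s - 2*t)^3 is a perfect cube, so E-series; the 4-jet and mu = 7 give E_7.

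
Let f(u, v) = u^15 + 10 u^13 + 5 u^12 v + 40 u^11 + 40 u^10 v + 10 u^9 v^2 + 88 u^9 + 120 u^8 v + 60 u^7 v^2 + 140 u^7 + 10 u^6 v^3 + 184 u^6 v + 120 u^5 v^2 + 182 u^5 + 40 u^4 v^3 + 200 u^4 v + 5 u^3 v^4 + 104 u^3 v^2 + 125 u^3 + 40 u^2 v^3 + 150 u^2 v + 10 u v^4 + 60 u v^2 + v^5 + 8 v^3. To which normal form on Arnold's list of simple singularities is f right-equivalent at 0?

The Hessian of f at 0 has rank 0. Corank 2; j^3 = (5*u + 2*v)^3 is a perfect cube, so E-series; the 5-jet and mu = 8 give E_8.

E_{8}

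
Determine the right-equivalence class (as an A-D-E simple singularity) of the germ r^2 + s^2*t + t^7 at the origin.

D_{8}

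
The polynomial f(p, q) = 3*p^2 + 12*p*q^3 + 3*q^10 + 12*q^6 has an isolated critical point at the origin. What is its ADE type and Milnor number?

Type A_9, Milnor number mu = 9.

The Hessian of f at 0 has rank 1. Corank 1: A-series; mu = 9 gives A_9.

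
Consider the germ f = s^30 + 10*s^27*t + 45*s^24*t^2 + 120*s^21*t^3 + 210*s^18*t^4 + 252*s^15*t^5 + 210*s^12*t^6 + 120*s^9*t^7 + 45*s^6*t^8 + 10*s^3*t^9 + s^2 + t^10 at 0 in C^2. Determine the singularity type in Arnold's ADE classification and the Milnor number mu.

The Hessian of f at 0 is [[2, 0], [0, 0]] with rank 1, so corank 1. A Groebner basis of the Jacobian ideal J(f) in C{s,t} is {t^9, s}; counting standard monomials gives mu = 9. Corank 1: A-series; mu = 9 gives A_9.

Type A9, Milnor number mu = 9.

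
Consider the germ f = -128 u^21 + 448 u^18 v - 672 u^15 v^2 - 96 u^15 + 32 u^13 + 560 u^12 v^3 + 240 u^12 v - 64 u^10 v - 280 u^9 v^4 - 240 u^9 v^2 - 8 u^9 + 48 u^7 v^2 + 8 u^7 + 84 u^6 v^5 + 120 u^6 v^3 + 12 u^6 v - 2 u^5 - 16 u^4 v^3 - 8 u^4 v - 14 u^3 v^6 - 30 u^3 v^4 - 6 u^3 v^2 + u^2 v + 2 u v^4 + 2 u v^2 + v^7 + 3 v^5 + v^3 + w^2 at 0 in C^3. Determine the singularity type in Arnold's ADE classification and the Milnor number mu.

Type D6, Milnor number mu = 6.

The Hessian of f at 0 is [[0, 0, 0], [0, 0, 0], [0, 0, 2]] with rank 1, so corank 2. A Groebner basis of the Jacobian ideal J(f) in C{u,v,w} is {u*v/3 + v^4 + v^2/3, u*v^2 + v^3, u^2 + u*v/3 - 2*v^2/3, w}; counting standard monomials gives mu = 6. Corank 2; j^3 = v*(u + v)^2 has shape L^2 M (L != M), so D-series; mu = 6 gives D_6.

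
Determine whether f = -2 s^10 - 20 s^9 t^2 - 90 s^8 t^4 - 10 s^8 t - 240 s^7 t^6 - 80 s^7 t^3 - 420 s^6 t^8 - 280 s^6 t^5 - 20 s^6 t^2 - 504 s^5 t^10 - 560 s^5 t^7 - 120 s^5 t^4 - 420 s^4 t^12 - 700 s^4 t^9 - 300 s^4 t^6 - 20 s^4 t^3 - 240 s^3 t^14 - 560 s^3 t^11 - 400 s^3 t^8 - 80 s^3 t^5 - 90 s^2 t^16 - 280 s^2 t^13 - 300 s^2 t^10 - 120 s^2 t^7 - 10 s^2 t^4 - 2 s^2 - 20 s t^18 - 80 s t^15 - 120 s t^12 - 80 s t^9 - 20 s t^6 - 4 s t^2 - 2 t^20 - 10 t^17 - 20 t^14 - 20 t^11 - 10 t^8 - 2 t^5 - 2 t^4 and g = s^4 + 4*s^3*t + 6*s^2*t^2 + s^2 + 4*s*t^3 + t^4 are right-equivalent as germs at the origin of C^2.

The Hessian of f at 0 is [[-4, 0], [0, 0]] with rank 1, so corank 1. A Groebner basis of the Jacobian ideal J(f) in C{s,t} is {s^2, s + t^2}; counting standard monomials gives mu = 4. Corank 1: A-series; mu = 4 gives A_4. The Hessian of g at 0 is [[2, 0], [0, 0]] with rank 1, so corank 1. A Groebner basis of the Jacobian ideal J(g) in C{s,t} is {t^3, s}; counting standard monomials gives mu = 3. Corank 1: A-series; mu = 3 gives A_3. f is A_4 but g is A_3, hence not right-equivalent.

No.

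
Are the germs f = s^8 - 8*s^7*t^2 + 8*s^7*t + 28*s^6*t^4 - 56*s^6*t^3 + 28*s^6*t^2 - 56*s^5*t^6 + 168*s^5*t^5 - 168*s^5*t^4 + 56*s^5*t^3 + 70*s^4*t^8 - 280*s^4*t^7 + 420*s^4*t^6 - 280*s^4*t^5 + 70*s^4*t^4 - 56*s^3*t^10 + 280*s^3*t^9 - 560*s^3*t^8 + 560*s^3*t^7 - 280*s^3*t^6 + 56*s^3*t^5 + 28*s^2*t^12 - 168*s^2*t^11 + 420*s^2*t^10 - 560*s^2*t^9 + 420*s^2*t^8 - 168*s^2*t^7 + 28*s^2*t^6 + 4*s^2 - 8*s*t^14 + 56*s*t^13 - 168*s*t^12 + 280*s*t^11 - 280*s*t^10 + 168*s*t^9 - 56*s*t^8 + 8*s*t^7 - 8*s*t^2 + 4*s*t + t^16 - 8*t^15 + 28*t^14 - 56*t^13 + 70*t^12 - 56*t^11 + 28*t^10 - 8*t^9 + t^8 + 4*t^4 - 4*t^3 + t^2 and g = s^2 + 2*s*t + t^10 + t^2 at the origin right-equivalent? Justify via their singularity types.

The Hessian of f at 0 has rank 1. Corank 1: A-series; mu = 7 gives A_7. The Hessian of g at 0 has rank 1. Corank 1: A-series; mu = 9 gives A_9. f is A_7 but g is A_9, hence not right-equivalent.

No.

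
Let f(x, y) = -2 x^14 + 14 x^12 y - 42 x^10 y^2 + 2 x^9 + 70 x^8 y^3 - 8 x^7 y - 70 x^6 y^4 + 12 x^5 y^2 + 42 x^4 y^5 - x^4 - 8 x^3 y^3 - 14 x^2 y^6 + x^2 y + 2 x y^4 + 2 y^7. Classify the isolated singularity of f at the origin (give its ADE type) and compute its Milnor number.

Type D_{8}, Milnor number mu = 8.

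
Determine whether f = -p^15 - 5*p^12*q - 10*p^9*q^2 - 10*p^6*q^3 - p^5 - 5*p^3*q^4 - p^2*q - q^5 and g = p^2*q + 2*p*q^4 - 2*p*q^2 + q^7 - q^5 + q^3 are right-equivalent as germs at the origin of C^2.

Yes.

The Hessian of f at 0 is [[0, 0], [0, 0]] with rank 0, so corank 2. A Groebner basis of the Jacobian ideal J(f) in C{p,q} is {p^2/5 + q^4, p^3, p*q}; counting standard monomials gives mu = 6. Corank 2; j^3 = -p^2*q has shape L^2 M (L != M), so D-series; mu = 6 gives D_6. The Hessian of g at 0 is [[0, 0], [0, 0]] with rank 0, so corank 2. A Groebner basis of the Jacobian ideal J(g) in C{p,q} is {p*q + q^4 - q^2, p*q^2 - q^3, p^2 - 7*p*q + 6*q^2}; counting standard monomials gives mu = 6. Corank 2; j^3 = q*(p - q)^2 has shape L^2 M (L != M), so D-series; mu = 6 gives D_6. Both have type D_6, hence right-equivalent.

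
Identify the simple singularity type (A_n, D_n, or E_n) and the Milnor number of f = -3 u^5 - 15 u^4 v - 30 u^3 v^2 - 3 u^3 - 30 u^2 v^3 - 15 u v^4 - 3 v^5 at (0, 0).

Type E8, Milnor number mu = 8.

The Hessian of f at 0 has rank 0. Corank 2; j^3 = -3*u^3 is a perfect cube, so E-series; the 5-jet and mu = 8 give E_8.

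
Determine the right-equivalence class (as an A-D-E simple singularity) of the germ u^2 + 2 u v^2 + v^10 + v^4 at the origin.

The Hessian of f at 0 is [[2, 0], [0, 0]] with rank 1, so corank 1. A Groebner basis of the Jacobian ideal J(f) in C{u,v} is {u^5, u^4*v, u + v^2}; counting standard monomials gives mu = 9. Corank 1: A-series; mu = 9 gives A_9.

A9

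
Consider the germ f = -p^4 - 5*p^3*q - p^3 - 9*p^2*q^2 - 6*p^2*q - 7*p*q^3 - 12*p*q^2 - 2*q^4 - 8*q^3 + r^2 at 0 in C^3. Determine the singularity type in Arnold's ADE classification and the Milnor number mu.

Type E7, Milnor number mu = 7.

The Hessian of f at 0 has rank 1. Corank 2; j^3 = -(p + 2*q)^3 is a perfect cube, so E-series; the 4-jet and mu = 7 give E_7.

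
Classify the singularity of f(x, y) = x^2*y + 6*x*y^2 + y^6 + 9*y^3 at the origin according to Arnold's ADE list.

The Hessian of f at 0 is [[0, 0], [0, 0]] with rank 0, so corank 2. A Groebner basis of the Jacobian ideal J(f) in C{x,y} is {x^2/6 + y^5 - 3*y^2/2, x^3 + 27*y^3, x*y + 3*y^2}; counting standard monomials gives mu = 7. Corank 2; j^3 = y*(x + 3*y)^2 has shape L^2 M (L != M), so D-series; mu = 7 gives D_7.

D_7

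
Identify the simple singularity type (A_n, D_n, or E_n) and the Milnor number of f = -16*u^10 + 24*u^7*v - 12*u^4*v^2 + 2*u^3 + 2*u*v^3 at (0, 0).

Type E_{7}, Milnor number mu = 7.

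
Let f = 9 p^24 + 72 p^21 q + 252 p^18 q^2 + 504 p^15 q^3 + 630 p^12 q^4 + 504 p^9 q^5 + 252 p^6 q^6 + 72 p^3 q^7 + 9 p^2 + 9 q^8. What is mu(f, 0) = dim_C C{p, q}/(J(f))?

The Hessian of f at 0 has rank 1. Corank 1: A-series; mu = 7 gives A_7.

7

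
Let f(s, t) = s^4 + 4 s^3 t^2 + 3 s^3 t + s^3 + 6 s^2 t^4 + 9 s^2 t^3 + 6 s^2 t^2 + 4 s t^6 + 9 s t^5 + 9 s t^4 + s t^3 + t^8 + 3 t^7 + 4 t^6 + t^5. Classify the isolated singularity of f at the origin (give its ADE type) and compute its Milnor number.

Type E7, Milnor number mu = 7.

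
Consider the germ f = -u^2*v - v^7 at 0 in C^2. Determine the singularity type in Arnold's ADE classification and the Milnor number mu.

Type D8, Milnor number mu = 8.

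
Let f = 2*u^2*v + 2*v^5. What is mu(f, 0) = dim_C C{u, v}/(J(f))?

The Hessian of f at 0 is [[0, 0], [0, 0]] with rank 0, so corank 2. A Groebner basis of the Jacobian ideal J(f) in C{u,v} is {u^2/5 + v^4, u^3, u*v}; counting standard monomials gives mu = 6. Corank 2; j^3 = 2*u^2*v has shape L^2 M (L != M), so D-series; mu = 6 gives D_6.

6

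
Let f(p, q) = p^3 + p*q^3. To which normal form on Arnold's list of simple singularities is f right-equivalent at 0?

E_7

The Hessian of f at 0 has rank 0. Corank 2; j^3 = p^3 is a perfect cube, so E-series; the 4-jet and mu = 7 give E_7.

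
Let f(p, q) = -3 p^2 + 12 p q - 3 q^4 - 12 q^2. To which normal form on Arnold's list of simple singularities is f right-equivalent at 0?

The Hessian of f at 0 is [[-6, 12], [12, -24]] with rank 1, so corank 1. A Groebner basis of the Jacobian ideal J(f) in C{p,q} is {q^3, p - 2*q}; counting standard monomials gives mu = 3. Corank 1: A-series; mu = 3 gives A_3.

A_{3}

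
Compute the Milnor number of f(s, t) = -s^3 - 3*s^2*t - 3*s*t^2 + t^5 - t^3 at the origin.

8

The Hessian of f at 0 is [[0, 0], [0, 0]] with rank 0, so corank 2. A Groebner basis of the Jacobian ideal J(f) in C{s,t} is {t^4, s^2 + 2*s*t + t^2}; counting standard monomials gives mu = 8. Corank 2; j^3 = -(s + t)^3 is a perfect cube, so E-series; the 5-jet and mu = 8 give E_8.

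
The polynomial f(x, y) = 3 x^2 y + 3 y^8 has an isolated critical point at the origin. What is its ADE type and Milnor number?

Type D_9, Milnor number mu = 9.

The Hessian of f at 0 has rank 0. Corank 2; j^3 = 3*x^2*y has shape L^2 M (L != M), so D-series; mu = 9 gives D_9.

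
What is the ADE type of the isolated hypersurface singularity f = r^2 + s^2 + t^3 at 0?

The Hessian of f at 0 is [[2, 0, 0], [0, 0, 0], [0, 0, 2]] with rank 2, so corank 1. A Groebner basis of the Jacobian ideal J(f) in C{s,t,r} is {t^2, s, r}; counting standard monomials gives mu = 2. Corank 1: A-series; mu = 2 gives A_2.

A2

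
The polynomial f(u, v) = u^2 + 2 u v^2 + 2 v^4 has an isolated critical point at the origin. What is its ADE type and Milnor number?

Type A_{3}, Milnor number mu = 3.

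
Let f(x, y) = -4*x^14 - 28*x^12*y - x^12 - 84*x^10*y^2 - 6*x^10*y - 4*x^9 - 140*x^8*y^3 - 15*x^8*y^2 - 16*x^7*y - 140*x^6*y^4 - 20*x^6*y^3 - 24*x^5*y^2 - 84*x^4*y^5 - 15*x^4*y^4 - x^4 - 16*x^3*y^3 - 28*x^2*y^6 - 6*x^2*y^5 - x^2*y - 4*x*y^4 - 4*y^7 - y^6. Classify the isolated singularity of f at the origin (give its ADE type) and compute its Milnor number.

The Hessian of f at 0 is [[0, 0], [0, 0]] with rank 0, so corank 2. A Groebner basis of the Jacobian ideal J(f) in C{x,y} is {x*y/2 + y^4, x^3, x^2*y, -x^2/3 + x*y^2}; counting standard monomials gives mu = 7. Corank 2; j^3 = -x^2*y has shape L^2 M (L != M), so D-series; mu = 7 gives D_7.

Type D7, Milnor number mu = 7.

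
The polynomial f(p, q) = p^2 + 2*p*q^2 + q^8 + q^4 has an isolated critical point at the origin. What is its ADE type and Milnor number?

Type A7, Milnor number mu = 7.

The Hessian of f at 0 has rank 1. Corank 1: A-series; mu = 7 gives A_7.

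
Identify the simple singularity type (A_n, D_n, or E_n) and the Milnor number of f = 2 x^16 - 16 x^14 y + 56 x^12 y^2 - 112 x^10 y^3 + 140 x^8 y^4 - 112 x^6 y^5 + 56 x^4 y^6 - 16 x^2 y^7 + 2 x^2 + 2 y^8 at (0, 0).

Type A7, Milnor number mu = 7.

The Hessian of f at 0 is [[4, 0], [0, 0]] with rank 1, so corank 1. A Groebner basis of the Jacobian ideal J(f) in C{x,y} is {y^7, x}; counting standard monomials gives mu = 7. Corank 1: A-series; mu = 7 gives A_7.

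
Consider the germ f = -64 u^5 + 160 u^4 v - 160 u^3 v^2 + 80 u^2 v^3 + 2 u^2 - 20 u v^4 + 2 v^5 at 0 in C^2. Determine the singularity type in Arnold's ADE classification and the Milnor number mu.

The Hessian of f at 0 is [[4, 0], [0, 0]] with rank 1, so corank 1. A Groebner basis of the Jacobian ideal J(f) in C{u,v} is {v^4, u}; counting standard monomials gives mu = 4. Corank 1: A-series; mu = 4 gives A_4.

Type A4, Milnor number mu = 4.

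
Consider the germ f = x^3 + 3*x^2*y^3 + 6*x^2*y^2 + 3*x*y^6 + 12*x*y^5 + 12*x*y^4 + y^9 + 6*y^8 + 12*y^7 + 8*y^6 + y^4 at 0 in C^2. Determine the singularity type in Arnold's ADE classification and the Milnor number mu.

Type E_{6}, Milnor number mu = 6.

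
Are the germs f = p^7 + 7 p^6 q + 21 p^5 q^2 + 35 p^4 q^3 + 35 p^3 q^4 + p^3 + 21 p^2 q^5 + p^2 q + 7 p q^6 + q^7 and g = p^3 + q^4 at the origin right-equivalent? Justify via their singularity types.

The Hessian of f at 0 is [[0, 0], [0, 0]] with rank 0, so corank 2. A Groebner basis of the Jacobian ideal J(f) in C{p,q} is {-p*q/7 + q^6, p*q^2, p^2 + p*q}; counting standard monomials gives mu = 8. Corank 2; j^3 = p^2*(p + q) has shape L^2 M (L != M), so D-series; mu = 8 gives D_8. The Hessian of g at 0 is [[0, 0], [0, 0]] with rank 0, so corank 2. A Groebner basis of the Jacobian ideal J(g) in C{p,q} is {q^3, p^2}; counting standard monomials gives mu = 6. Corank 2; j^3 = p^3 is a perfect cube, so E-series; the 4-jet and mu = 6 give E_6. f is D_8 but g is E_6, hence not right-equivalent.

No.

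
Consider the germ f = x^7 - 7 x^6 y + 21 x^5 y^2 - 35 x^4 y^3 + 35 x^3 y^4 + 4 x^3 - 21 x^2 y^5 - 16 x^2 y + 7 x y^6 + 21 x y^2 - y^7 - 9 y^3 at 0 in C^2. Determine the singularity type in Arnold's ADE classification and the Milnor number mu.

Type D8, Milnor number mu = 8.

The Hessian of f at 0 has rank 0. Corank 2; j^3 = (x - y)*(2*x - 3*y)^2 has shape L^2 M (L != M), so D-series; mu = 8 gives D_8.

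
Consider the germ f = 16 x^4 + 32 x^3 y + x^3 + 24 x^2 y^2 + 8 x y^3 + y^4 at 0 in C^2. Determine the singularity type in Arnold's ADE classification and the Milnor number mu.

The Hessian of f at 0 has rank 0. Corank 2; j^3 = x^3 is a perfect cube, so E-series; the 4-jet and mu = 6 give E_6.

Type E6, Milnor number mu = 6.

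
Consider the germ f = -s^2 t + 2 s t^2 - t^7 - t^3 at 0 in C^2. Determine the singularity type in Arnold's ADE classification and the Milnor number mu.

The Hessian of f at 0 is [[0, 0], [0, 0]] with rank 0, so corank 2. A Groebner basis of the Jacobian ideal J(f) in C{s,t} is {s^2/7 + t^6 - t^2/7, s^3 - t^3, s*t - t^2}; counting standard monomials gives mu = 8. Corank 2; j^3 = -t*(s - t)^2 has shape L^2 M (L != M), so D-series; mu = 8 gives D_8.

Type D8, Milnor number mu = 8.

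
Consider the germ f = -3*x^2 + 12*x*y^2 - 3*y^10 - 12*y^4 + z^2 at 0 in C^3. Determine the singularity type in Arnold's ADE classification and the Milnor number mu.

Type A_{9}, Milnor number mu = 9.

The Hessian of f at 0 is [[-6, 0, 0], [0, 0, 0], [0, 0, 2]] with rank 2, so corank 1. A Groebner basis of the Jacobian ideal J(f) in C{x,y,z} is {x^5, x^4*y, -x/2 + y^2, z}; counting standard monomials gives mu = 9. Corank 1: A-series; mu = 9 gives A_9.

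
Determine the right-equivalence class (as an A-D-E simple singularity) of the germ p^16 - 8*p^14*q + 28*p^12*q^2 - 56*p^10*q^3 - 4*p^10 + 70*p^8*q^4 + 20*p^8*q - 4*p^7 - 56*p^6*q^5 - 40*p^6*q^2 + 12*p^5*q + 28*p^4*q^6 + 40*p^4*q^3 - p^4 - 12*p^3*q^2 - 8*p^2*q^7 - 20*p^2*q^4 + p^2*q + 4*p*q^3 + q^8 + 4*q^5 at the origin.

D9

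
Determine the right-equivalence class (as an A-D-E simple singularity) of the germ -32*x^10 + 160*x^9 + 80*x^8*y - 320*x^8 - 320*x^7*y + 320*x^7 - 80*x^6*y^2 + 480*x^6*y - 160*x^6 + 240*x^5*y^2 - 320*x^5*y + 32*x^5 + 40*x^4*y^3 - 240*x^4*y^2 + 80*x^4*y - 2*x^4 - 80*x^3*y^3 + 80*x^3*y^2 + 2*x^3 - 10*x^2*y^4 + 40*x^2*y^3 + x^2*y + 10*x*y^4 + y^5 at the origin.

D6

The Hessian of f at 0 has rank 0. Corank 2; j^3 = x^2*(2*x + y) has shape L^2 M (L != M), so D-series; mu = 6 gives D_6.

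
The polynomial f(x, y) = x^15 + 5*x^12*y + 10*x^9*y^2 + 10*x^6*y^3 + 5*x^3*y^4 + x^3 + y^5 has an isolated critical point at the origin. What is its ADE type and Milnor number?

Type E_{8}, Milnor number mu = 8.

The Hessian of f at 0 is [[0, 0], [0, 0]] with rank 0, so corank 2. A Groebner basis of the Jacobian ideal J(f) in C{x,y} is {y^4, x^2}; counting standard monomials gives mu = 8. Corank 2; j^3 = x^3 is a perfect cube, so E-series; the 5-jet and mu = 8 give E_8.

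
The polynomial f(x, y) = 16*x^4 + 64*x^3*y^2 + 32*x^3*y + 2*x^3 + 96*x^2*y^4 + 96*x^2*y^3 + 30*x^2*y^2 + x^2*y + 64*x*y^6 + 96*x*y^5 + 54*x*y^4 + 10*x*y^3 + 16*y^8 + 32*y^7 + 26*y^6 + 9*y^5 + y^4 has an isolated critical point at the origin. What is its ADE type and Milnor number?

The Hessian of f at 0 has rank 0. Corank 2; j^3 = x^2*(2*x + y) has shape L^2 M (L != M), so D-series; mu = 5 gives D_5.

Type D_5, Milnor number mu = 5.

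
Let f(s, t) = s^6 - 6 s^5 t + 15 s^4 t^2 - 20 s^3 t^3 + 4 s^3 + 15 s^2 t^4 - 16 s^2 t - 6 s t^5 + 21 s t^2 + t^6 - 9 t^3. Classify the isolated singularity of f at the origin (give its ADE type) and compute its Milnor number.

Type D_{7}, Milnor number mu = 7.

The Hessian of f at 0 is [[0, 0], [0, 0]] with rank 0, so corank 2. A Groebner basis of the Jacobian ideal J(f) in C{s,t} is {-32*s*t/3 + t^5 + 16*t^2, s*t^2 - 3*t^3/2, s^2 - 5*s*t/2 + 3*t^2/2}; counting standard monomials gives mu = 7. Corank 2; j^3 = (s - t)*(2*s - 3*t)^2 has shape L^2 M (L != M), so D-series; mu = 7 gives D_7.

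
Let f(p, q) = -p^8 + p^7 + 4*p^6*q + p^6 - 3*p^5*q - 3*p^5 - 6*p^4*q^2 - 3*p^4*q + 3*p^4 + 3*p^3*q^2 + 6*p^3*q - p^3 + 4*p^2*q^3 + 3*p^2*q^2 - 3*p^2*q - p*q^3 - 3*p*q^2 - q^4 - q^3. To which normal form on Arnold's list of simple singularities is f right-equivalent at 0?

The Hessian of f at 0 has rank 0. Corank 2; j^3 = -(p + q)^3 is a perfect cube, so E-series; the 4-jet and mu = 7 give E_7.

E7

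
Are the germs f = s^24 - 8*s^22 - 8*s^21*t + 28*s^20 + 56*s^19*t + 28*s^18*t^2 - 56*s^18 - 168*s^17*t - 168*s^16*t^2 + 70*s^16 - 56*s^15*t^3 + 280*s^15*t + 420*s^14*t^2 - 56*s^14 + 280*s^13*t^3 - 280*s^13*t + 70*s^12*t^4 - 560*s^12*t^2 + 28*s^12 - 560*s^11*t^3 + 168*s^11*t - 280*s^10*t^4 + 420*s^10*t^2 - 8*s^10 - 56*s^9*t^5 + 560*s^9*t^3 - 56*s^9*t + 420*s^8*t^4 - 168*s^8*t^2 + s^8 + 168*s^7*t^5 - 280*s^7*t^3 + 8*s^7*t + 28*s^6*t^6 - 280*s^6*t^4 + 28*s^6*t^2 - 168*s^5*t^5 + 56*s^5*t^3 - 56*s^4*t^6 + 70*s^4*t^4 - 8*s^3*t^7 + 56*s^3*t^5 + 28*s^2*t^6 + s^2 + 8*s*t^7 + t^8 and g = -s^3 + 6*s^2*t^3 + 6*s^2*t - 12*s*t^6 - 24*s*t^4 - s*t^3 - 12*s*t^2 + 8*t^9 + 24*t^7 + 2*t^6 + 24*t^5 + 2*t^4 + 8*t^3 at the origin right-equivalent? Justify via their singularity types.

No.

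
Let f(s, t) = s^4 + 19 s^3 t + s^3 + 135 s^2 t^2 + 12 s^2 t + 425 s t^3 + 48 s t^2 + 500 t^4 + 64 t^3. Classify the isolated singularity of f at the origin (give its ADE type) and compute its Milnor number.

Type E_{7}, Milnor number mu = 7.

The Hessian of f at 0 has rank 0. Corank 2; j^3 = (s + 4*t)^3 is a perfect cube, so E-series; the 4-jet and mu = 7 give E_7.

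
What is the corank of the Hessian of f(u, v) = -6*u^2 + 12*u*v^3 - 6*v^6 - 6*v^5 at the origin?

The Hessian at 0 is [[-12, 0], [0, 0]] of rank 1; hence corank 1.

1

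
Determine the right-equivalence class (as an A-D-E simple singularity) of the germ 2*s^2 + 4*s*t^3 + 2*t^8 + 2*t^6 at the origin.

A7

The Hessian of f at 0 is [[4, 0], [0, 0]] with rank 1, so corank 1. A Groebner basis of the Jacobian ideal J(f) in C{s,t} is {s^3, s^2*t, s + t^3}; counting standard monomials gives mu = 7. Corank 1: A-series; mu = 7 gives A_7.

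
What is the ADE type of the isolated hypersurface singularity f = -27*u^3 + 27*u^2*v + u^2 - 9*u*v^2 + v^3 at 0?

A2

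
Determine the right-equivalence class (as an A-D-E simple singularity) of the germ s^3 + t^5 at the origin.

E_8

The Hessian of f at 0 has rank 0. Corank 2; j^3 = s^3 is a perfect cube, so E-series; the 5-jet and mu = 8 give E_8.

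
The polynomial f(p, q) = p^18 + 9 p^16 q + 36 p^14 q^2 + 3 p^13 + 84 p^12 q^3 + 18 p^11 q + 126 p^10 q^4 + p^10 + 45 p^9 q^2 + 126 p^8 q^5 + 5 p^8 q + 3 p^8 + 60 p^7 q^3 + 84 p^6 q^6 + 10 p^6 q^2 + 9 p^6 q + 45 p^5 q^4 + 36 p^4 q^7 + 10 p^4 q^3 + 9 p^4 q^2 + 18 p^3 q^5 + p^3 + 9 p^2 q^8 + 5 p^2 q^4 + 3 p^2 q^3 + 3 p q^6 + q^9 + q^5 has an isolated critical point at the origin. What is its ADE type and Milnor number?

The Hessian of f at 0 is [[0, 0], [0, 0]] with rank 0, so corank 2. A Groebner basis of the Jacobian ideal J(f) in C{p,q} is {p^2/2 + p*q^3, q^4, p^3, p^2*q}; counting standard monomials gives mu = 8. Corank 2; j^3 = p^3 is a perfect cube, so E-series; the 5-jet and mu = 8 give E_8.

Type E_8, Milnor number mu = 8.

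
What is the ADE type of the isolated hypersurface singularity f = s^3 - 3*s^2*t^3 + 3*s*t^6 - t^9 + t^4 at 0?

E_6

The Hessian of f at 0 has rank 0. Corank 2; j^3 = s^3 is a perfect cube, so E-series; the 4-jet and mu = 6 give E_6.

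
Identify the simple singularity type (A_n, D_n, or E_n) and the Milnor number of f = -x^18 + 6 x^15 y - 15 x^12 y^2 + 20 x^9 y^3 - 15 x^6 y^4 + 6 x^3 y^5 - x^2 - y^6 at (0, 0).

The Hessian of f at 0 is [[-2, 0], [0, 0]] with rank 1, so corank 1. A Groebner basis of the Jacobian ideal J(f) in C{x,y} is {y^5, x}; counting standard monomials gives mu = 5. Corank 1: A-series; mu = 5 gives A_5.

Type A_5, Milnor number mu = 5.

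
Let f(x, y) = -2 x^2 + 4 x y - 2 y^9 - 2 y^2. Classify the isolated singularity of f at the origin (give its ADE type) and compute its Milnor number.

Type A8, Milnor number mu = 8.

The Hessian of f at 0 has rank 1. Corank 1: A-series; mu = 8 gives A_8.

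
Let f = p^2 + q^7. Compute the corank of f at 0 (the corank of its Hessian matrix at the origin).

1

Hessian at 0 has rank 1.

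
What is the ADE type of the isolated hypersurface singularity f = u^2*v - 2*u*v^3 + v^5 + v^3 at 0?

The Hessian of f at 0 is [[0, 0], [0, 0]] with rank 0, so corank 2. A Groebner basis of the Jacobian ideal J(f) in C{u,v} is {v^3, u^2 + 3*v^2, u*v}; counting standard monomials gives mu = 4. Corank 2; j^3 = v*(u^2 + v^2) splits into three distinct lines over C (the quadratic factor has nonzero discriminant), so D_4.

D_4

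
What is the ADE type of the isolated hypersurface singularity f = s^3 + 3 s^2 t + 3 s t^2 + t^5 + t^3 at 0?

The Hessian of f at 0 is [[0, 0], [0, 0]] with rank 0, so corank 2. A Groebner basis of the Jacobian ideal J(f) in C{s,t} is {t^4, s^2 + 2*s*t + t^2}; counting standard monomials gives mu = 8. Corank 2; j^3 = (s + t)^3 is a perfect cube, so E-series; the 5-jet and mu = 8 give E_8.

E_{8}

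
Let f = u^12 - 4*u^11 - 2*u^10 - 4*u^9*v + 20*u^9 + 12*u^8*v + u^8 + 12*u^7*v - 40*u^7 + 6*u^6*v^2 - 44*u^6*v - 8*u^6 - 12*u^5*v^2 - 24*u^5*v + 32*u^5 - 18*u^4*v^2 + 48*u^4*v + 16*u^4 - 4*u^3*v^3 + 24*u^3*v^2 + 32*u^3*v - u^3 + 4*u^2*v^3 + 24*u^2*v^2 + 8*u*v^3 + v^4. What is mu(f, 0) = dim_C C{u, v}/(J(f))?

6

The Hessian of f at 0 has rank 0. Corank 2; j^3 = -u^3 is a perfect cube, so E-series; the 4-jet and mu = 6 give E_6.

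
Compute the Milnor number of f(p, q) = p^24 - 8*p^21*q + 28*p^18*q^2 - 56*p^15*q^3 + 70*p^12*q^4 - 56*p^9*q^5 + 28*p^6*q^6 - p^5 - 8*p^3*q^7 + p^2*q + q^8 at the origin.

9

The Hessian of f at 0 has rank 0. Corank 2; j^3 = p^2*q has shape L^2 M (L != M), so D-series; mu = 9 gives D_9.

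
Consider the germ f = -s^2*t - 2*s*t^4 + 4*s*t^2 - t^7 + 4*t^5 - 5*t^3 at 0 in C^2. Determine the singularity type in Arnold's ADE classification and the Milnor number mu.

The Hessian of f at 0 has rank 0. Corank 2; j^3 = -t*(s^2 - 4*s*t + 5*t^2) splits into three distinct lines over C (the quadratic factor has nonzero discriminant), so D_4.

Type D4, Milnor number mu = 4.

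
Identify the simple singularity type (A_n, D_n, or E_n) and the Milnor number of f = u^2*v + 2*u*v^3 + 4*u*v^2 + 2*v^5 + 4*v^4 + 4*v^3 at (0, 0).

Type D6, Milnor number mu = 6.

The Hessian of f at 0 has rank 0. Corank 2; j^3 = v*(u + 2*v)^2 has shape L^2 M (L != M), so D-series; mu = 6 gives D_6.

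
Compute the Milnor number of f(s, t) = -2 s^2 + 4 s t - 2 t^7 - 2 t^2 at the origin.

The Hessian of f at 0 has rank 1. Corank 1: A-series; mu = 6 gives A_6.

6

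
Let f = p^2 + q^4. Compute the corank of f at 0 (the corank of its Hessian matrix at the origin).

Hessian at 0 has rank 1.

1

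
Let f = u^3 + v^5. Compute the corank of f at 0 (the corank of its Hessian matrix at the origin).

2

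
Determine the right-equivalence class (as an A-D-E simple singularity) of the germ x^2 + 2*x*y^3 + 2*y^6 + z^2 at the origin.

A_{5}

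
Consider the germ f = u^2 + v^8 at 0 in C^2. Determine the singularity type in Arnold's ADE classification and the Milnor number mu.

Type A_7, Milnor number mu = 7.

The Hessian of f at 0 is [[2, 0], [0, 0]] with rank 1, so corank 1. A Groebner basis of the Jacobian ideal J(f) in C{u,v} is {v^7, u}; counting standard monomials gives mu = 7. Corank 1: A-series; mu = 7 gives A_7.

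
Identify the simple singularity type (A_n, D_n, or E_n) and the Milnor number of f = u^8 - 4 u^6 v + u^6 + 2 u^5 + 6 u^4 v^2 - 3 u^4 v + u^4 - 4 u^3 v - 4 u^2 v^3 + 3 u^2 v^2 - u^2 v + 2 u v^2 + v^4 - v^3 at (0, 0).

Type D_5, Milnor number mu = 5.

The Hessian of f at 0 has rank 0. Corank 2; j^3 = -v*(u - v)^2 has shape L^2 M (L != M), so D-series; mu = 5 gives D_5.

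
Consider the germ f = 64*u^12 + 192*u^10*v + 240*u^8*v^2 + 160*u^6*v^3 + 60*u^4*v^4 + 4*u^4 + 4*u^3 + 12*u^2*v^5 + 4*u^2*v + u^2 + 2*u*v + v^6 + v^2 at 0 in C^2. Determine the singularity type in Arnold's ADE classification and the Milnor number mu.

The Hessian of f at 0 is [[2, 2], [2, 2]] with rank 1, so corank 1. A Groebner basis of the Jacobian ideal J(f) in C{u,v} is {u*v^2 - 3*u*v/2 + u/4 - v^2 + v/4, 5*u*v/2 - u/2 + v^3 + 3*v^2/2 - v/2, u^2 + u/2 + v/2}; counting standard monomials gives mu = 5. Corank 1: A-series; mu = 5 gives A_5.

Type A5, Milnor number mu = 5.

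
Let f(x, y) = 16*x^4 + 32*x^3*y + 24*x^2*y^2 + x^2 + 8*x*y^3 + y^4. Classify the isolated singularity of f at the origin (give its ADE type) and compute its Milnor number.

The Hessian of f at 0 has rank 1. Corank 1: A-series; mu = 3 gives A_3.

Type A3, Milnor number mu = 3.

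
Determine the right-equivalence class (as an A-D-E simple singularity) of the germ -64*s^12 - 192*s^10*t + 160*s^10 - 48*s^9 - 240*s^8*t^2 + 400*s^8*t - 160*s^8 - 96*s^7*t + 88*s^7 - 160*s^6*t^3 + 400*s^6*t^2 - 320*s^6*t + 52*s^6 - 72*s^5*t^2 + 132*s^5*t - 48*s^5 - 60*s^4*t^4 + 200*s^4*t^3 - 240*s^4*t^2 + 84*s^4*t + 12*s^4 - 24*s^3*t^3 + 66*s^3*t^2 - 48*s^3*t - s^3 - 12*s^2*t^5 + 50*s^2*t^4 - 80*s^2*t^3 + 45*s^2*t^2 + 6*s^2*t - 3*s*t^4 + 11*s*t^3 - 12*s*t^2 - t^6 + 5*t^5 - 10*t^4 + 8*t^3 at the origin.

E_7

The Hessian of f at 0 has rank 0. Corank 2; j^3 = -(s - 2*t)^3 is a perfect cube, so E-series; the 4-jet and mu = 7 give E_7.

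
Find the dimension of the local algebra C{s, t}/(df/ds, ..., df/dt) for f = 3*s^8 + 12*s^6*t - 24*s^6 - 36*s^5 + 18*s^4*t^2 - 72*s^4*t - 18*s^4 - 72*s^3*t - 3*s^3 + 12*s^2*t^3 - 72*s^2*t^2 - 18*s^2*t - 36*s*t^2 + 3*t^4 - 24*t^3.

6

The Hessian of f at 0 has rank 0. Corank 2; j^3 = -3*(s + 2*t)^3 is a perfect cube, so E-series; the 4-jet and mu = 6 give E_6.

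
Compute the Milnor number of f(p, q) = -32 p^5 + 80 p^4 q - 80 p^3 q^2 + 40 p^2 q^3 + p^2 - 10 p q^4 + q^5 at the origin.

The Hessian of f at 0 is [[2, 0], [0, 0]] with rank 1, so corank 1. A Groebner basis of the Jacobian ideal J(f) in C{p,q} is {q^4, p}; counting standard monomials gives mu = 4. Corank 1: A-series; mu = 4 gives A_4.

4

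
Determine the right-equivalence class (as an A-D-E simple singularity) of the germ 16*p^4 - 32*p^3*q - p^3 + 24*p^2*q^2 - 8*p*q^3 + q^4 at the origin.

E6

The Hessian of f at 0 is [[0, 0], [0, 0]] with rank 0, so corank 2. A Groebner basis of the Jacobian ideal J(f) in C{p,q} is {q^4, p*q^2 - q^3/6, p^2}; counting standard monomials gives mu = 6. Corank 2; j^3 = -p^3 is a perfect cube, so E-series; the 4-jet and mu = 6 give E_6.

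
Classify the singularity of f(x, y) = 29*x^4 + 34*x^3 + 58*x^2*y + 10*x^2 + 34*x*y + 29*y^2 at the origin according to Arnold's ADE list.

A1

The Hessian of f at 0 has rank 2. Corank 0: nondegenerate Morse point, so A_1.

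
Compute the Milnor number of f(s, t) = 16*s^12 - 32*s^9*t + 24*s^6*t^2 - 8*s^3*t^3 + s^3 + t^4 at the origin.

6

The Hessian of f at 0 is [[0, 0], [0, 0]] with rank 0, so corank 2. A Groebner basis of the Jacobian ideal J(f) in C{s,t} is {t^3, s^2}; counting standard monomials gives mu = 6. Corank 2; j^3 = s^3 is a perfect cube, so E-series; the 4-jet and mu = 6 give E_6.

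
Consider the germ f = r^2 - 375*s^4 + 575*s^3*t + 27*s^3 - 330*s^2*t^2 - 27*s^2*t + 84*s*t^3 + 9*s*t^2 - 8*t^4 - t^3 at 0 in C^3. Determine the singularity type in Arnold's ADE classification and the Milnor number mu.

Type E7, Milnor number mu = 7.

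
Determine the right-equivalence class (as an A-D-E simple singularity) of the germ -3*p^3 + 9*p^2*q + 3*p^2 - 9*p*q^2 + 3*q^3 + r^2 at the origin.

The Hessian of f at 0 has rank 2. Corank 1: A-series; mu = 2 gives A_2.

A_2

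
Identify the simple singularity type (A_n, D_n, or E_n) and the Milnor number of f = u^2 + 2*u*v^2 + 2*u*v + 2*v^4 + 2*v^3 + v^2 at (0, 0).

Type A3, Milnor number mu = 3.

The Hessian of f at 0 is [[2, 2], [2, 2]] with rank 1, so corank 1. A Groebner basis of the Jacobian ideal J(f) in C{u,v} is {u^2 + u + v, u*v - u - v, u + v^2 + v}; counting standard monomials gives mu = 3. Corank 1: A-series; mu = 3 gives A_3.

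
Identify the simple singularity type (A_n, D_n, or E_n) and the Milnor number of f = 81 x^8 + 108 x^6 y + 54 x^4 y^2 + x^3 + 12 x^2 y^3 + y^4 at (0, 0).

The Hessian of f at 0 is [[0, 0], [0, 0]] with rank 0, so corank 2. A Groebner basis of the Jacobian ideal J(f) in C{x,y} is {y^3, x^2}; counting standard monomials gives mu = 6. Corank 2; j^3 = x^3 is a perfect cube, so E-series; the 4-jet and mu = 6 give E_6.

Type E_6, Milnor number mu = 6.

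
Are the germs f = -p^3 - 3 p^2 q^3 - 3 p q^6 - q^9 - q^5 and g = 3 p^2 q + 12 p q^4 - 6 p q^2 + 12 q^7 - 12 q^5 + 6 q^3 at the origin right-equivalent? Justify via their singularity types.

The Hessian of f at 0 has rank 0. Corank 2; j^3 = -p^3 is a perfect cube, so E-series; the 5-jet and mu = 8 give E_8. The Hessian of g at 0 has rank 0. Corank 2; j^3 = 3*q*(p^2 - 2*p*q + 2*q^2) splits into three distinct lines over C (the quadratic factor has nonzero discriminant), so D_4. f is E_8 but g is D_4, hence not right-equivalent.

No.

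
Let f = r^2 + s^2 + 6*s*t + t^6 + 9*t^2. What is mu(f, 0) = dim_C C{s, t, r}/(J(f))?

5

The Hessian of f at 0 is [[2, 6, 0], [6, 18, 0], [0, 0, 2]] with rank 2, so corank 1. A Groebner basis of the Jacobian ideal J(f) in C{s,t,r} is {t^5, s + 3*t, r}; counting standard monomials gives mu = 5. Corank 1: A-series; mu = 5 gives A_5.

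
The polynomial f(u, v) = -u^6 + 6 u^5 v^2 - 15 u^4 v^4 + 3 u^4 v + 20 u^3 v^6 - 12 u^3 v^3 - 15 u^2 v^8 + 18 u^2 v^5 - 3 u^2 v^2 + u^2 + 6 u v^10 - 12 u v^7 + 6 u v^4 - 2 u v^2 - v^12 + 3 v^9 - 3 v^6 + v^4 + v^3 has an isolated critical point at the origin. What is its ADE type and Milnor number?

The Hessian of f at 0 is [[2, 0], [0, 0]] with rank 1, so corank 1. A Groebner basis of the Jacobian ideal J(f) in C{u,v} is {v^2, u}; counting standard monomials gives mu = 2. Corank 1: A-series; mu = 2 gives A_2.

Type A_2, Milnor number mu = 2.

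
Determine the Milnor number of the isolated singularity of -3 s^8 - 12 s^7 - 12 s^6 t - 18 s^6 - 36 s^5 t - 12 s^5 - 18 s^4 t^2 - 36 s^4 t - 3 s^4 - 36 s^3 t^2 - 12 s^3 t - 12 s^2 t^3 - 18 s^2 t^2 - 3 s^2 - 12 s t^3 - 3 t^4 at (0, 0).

3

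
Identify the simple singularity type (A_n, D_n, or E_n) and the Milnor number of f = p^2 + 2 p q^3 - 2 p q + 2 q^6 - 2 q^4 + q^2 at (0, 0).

Type A_{5}, Milnor number mu = 5.

The Hessian of f at 0 has rank 1. Corank 1: A-series; mu = 5 gives A_5.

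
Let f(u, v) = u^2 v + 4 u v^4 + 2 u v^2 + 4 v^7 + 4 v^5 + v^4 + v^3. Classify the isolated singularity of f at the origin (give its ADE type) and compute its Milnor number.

Type D_{5}, Milnor number mu = 5.

The Hessian of f at 0 has rank 0. Corank 2; j^3 = v*(u + v)^2 has shape L^2 M (L != M), so D-series; mu = 5 gives D_5.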